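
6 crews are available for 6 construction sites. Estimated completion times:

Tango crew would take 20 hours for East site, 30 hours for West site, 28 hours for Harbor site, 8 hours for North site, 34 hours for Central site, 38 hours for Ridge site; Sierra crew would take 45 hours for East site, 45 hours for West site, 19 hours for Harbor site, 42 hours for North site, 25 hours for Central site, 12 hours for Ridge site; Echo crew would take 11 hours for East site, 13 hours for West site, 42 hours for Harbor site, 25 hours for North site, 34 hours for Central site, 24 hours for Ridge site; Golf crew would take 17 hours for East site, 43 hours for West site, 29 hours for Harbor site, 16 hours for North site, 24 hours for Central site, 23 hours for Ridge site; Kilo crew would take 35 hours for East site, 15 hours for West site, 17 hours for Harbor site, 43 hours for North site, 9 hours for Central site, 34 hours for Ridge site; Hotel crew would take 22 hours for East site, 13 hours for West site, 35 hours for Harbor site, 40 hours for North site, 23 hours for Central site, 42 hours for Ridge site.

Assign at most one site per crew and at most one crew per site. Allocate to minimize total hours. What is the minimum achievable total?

Optimal: Tango crew→North site (8 hours), Sierra crew→Ridge site (12 hours), Echo crew→East site (11 hours), Golf crew→Harbor site (29 hours), Kilo crew→Central site (9 hours), Hotel crew→West site (13 hours) — total 8+12+11+29+9+13 = 82 hours.
Column-greedy (each site in turn goes to its cheapest remaining crew) gives 85 hours, worse by 3.
Next-best assignment: Tango crew→North site, Sierra crew→Harbor site, Echo crew→East site, Golf crew→Ridge site, Kilo crew→Central site, Hotel crew→West site = 83 hours.
Every other assignment is strictly worse.

Minimum total: 82 hours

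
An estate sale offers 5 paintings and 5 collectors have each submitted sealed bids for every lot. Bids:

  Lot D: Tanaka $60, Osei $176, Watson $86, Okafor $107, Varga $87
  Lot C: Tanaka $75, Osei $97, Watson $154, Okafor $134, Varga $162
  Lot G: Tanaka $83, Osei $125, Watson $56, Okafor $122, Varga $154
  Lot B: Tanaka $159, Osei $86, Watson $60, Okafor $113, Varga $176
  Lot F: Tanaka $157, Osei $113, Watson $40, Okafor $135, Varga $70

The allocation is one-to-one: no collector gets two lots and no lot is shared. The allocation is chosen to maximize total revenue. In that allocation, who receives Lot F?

Optimal: Tanaka→Lot F ($157), Osei→Lot D ($176), Watson→Lot C ($154), Okafor→Lot G ($122), Varga→Lot B ($176) — total 157+176+154+122+176 = $785.
Tanaka's own top lot is Lot B ($159), but forcing Tanaka→Lot B and reassigning the rest optimally gives only $778 — worse by 7.

Tanaka receives Lot F.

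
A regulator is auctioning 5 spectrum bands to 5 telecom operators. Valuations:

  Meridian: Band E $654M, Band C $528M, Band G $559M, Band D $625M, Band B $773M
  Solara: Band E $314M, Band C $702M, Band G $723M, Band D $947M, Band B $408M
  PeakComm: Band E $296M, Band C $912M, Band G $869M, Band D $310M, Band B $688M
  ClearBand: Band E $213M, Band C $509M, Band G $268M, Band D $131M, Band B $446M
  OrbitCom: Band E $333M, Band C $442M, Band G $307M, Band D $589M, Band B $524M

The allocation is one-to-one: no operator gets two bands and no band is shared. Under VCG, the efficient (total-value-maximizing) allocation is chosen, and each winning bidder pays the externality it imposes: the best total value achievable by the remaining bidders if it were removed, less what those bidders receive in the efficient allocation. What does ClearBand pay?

ClearBand pays $43M.

Efficient allocation: Meridian→Band E ($654M), Solara→Band D ($947M), PeakComm→Band G ($869M), ClearBand→Band C ($509M), OrbitCom→Band B ($524M); total welfare W = $3503M.
ClearBand receives Band C at value $509M, so the others get W − 509 = $2994M.
Without ClearBand: best allocation of the remaining 4 bidders over all 5 bands is Meridian→Band E ($654M), Solara→Band D ($947M), PeakComm→Band C ($912M), OrbitCom→Band B ($524M), total $3037M.
VCG payment = (others' best without ClearBand) − (others' welfare with ClearBand) = 3037 − 2994 = $43M.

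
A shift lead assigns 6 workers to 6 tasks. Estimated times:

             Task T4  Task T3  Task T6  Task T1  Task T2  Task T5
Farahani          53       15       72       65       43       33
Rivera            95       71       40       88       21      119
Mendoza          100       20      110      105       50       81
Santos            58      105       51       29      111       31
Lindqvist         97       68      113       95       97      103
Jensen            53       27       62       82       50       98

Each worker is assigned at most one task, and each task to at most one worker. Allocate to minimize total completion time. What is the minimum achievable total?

Min total: 262 min

Optimal: Farahani→Task T5 (33 min), Rivera→Task T2 (21 min), Mendoza→Task T3 (20 min), Santos→Task T1 (29 min), Lindqvist→Task T4 (97 min), Jensen→Task T6 (62 min) — total 33+21+20+29+97+62 = 262 min.
Column-greedy (each task in turn goes to its cheapest remaining worker) gives 295 min, worse by 33.
Next-best assignment: Farahani→Task T5, Rivera→Task T6, Mendoza→Task T3, Santos→Task T1, Lindqvist→Task T4, Jensen→Task T2 = 269 min.
Checked against all permutations: 262 min is optimal.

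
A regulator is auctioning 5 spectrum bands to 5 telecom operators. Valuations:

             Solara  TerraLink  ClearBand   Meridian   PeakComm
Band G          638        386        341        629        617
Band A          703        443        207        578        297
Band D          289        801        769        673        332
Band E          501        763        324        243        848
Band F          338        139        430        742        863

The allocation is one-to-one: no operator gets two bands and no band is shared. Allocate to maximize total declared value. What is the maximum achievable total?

Max total: $3727M

This is a one-to-one assignment (maximum-weight bipartite matching).
Optimal: Solara→Band A ($703M), TerraLink→Band E ($763M), ClearBand→Band D ($769M), Meridian→Band G ($629M), PeakComm→Band F ($863M) — total 703+763+769+629+863 = $3727M.
Column-greedy (each band in turn goes to its best remaining operator) gives $3295M, worse by 432.
Checked against all permutations: $3727M is optimal.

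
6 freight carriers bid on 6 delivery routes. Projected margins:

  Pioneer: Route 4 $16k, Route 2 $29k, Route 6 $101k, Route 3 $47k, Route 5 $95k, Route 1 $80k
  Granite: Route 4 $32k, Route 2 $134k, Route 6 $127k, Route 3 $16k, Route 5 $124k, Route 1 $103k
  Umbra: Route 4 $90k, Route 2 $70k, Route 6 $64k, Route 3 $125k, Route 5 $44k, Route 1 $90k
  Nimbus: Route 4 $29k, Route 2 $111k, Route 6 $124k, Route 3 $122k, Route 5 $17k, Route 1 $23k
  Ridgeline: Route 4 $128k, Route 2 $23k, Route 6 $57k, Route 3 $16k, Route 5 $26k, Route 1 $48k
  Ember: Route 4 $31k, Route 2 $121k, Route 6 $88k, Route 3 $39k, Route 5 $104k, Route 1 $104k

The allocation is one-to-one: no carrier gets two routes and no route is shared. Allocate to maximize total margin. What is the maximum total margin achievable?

Treat this as an assignment problem: match each carrier to one route.
Optimal: Pioneer→Route 5 ($95k), Granite→Route 2 ($134k), Umbra→Route 3 ($125k), Nimbus→Route 6 ($124k), Ridgeline→Route 4 ($128k), Ember→Route 1 ($104k) — total 95+134+125+124+128+104 = $710k.
Max-entry greedy (repeatedly take the single best remaining cell) gives $695k, worse by 15.
No other one-to-one assignment exceeds $710k.

Maximum total: $710k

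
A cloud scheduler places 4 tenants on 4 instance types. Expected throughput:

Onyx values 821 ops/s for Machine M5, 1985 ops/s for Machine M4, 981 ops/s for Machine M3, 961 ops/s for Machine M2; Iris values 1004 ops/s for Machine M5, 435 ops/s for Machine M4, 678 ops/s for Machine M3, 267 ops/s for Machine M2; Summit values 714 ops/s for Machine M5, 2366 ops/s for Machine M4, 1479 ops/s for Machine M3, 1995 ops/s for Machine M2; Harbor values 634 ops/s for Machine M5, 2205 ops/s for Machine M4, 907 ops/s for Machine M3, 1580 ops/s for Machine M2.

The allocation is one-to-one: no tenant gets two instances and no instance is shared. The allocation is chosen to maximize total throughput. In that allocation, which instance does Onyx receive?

Optimal: Onyx→Machine M3 (981 ops/s), Iris→Machine M5 (1004 ops/s), Summit→Machine M2 (1995 ops/s), Harbor→Machine M4 (2205 ops/s) — total 981+1004+1995+2205 = 6185 ops/s.
Max-entry greedy (repeatedly take the single best remaining cell) gives 5931 ops/s, worse by 254.
No other one-to-one assignment exceeds 6185 ops/s.
Onyx's own top instance is Machine M4 (1985 ops/s), but forcing Onyx→Machine M4 and reassigning the rest optimally gives only 6048 ops/s — worse by 137.

Onyx receives Machine M3.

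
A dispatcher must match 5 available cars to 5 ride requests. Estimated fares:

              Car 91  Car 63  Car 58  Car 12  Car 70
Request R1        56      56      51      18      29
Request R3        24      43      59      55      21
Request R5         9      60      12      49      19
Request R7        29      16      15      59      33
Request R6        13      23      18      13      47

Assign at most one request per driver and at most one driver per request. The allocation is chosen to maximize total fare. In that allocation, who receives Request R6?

Car 70 receives Request R6.

Optimal: Car 91→Request R1 ($56), Car 63→Request R5 ($60), Car 58→Request R3 ($59), Car 12→Request R7 ($59), Car 70→Request R6 ($47) — total 56+60+59+59+47 = $281.
Next-best assignment: Car 91→Request R7, Car 63→Request R5, Car 58→Request R1, Car 12→Request R3, Car 70→Request R6 = $242.
Swapping Car 91↔Car 12 (Car 91→Request R7 $29, Car 12→Request R1 $18) loses 68.
No other one-to-one assignment exceeds $281.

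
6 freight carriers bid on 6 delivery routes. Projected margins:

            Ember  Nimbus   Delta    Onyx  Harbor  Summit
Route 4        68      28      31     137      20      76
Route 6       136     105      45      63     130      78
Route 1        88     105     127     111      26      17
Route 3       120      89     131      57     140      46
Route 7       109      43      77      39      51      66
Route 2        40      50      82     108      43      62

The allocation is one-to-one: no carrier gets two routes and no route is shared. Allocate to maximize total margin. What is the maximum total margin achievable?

Max total: $680k

Optimal: Ember→Route 7 ($109k), Nimbus→Route 6 ($105k), Delta→Route 1 ($127k), Onyx→Route 4 ($137k), Harbor→Route 3 ($140k), Summit→Route 2 ($62k) — total 109+105+127+137+140+62 = $680k.
Row-greedy (each carrier in turn takes its best remaining route) gives $622k, worse by 58.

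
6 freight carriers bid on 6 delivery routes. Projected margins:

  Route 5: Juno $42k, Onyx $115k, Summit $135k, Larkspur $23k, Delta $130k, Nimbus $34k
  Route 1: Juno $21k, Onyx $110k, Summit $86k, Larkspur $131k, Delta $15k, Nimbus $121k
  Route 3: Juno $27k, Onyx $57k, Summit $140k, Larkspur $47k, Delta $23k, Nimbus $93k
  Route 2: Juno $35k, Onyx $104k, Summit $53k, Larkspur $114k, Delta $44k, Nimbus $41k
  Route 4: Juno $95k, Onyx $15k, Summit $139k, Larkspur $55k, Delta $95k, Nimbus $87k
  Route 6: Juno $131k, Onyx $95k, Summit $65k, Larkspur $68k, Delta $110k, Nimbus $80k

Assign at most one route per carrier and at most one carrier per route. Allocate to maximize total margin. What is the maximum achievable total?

This is a one-to-one assignment (maximum-weight bipartite matching).
Optimal: Juno→Route 6 ($131k), Onyx→Route 2 ($104k), Summit→Route 4 ($139k), Larkspur→Route 1 ($131k), Delta→Route 5 ($130k), Nimbus→Route 3 ($93k) — total 131+104+139+131+130+93 = $728k.
Row-greedy (each carrier in turn takes its best remaining route) gives $653k, worse by 75.
Next-best assignment: Juno→Route 6, Onyx→Route 2, Summit→Route 3, Larkspur→Route 1, Delta→Route 5, Nimbus→Route 4 = $723k.

Maximum total: $728k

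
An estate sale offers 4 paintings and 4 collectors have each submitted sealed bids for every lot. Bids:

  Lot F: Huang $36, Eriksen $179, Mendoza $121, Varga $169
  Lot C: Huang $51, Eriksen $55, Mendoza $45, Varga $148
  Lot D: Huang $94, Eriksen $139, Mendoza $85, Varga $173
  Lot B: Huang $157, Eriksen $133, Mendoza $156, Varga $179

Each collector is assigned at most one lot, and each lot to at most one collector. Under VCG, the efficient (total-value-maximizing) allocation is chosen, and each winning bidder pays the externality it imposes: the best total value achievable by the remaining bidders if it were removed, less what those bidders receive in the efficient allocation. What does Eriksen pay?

Efficient allocation: Huang→Lot D ($94), Eriksen→Lot F ($179), Mendoza→Lot B ($156), Varga→Lot C ($148); total welfare W = $577.
Eriksen receives Lot F at value $179, so the others get W − 179 = $398.
Without Eriksen: best allocation of the remaining 3 bidders over all 4 lots is Huang→Lot B ($157), Mendoza→Lot F ($121), Varga→Lot D ($173), total $451.
VCG payment = (others' best without Eriksen) − (others' welfare with Eriksen) = 451 − 398 = $53.

Eriksen pays $53.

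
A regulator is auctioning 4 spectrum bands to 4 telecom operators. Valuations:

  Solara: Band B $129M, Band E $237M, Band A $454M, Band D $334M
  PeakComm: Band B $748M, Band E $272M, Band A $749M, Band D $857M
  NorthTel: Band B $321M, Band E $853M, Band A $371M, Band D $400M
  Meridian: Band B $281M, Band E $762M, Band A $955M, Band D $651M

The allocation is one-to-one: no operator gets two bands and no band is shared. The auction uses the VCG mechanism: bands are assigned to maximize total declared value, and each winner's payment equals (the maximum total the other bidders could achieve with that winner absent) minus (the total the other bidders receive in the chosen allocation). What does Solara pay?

Solara pays $109M.

Efficient allocation: Solara→Band D ($334M), PeakComm→Band B ($748M), NorthTel→Band E ($853M), Meridian→Band A ($955M); total welfare W = $2890M.
Solara receives Band D at value $334M, so the others get W − 334 = $2556M.
Without Solara: best allocation of the remaining 3 bidders over all 4 bands is PeakComm→Band D ($857M), NorthTel→Band E ($853M), Meridian→Band A ($955M), total $2665M.
VCG payment = (others' best without Solara) − (others' welfare with Solara) = 2665 − 2556 = $109M.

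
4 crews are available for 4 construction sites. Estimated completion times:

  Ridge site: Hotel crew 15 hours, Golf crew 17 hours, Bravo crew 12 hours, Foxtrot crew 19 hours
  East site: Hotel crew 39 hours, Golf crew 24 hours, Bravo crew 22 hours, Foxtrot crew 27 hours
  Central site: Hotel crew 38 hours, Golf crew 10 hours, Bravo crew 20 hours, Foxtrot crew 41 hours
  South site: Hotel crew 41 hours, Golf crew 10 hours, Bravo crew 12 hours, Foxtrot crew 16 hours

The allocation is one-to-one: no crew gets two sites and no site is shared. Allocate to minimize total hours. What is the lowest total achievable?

Optimal: Hotel crew→Ridge site (15 hours), Golf crew→Central site (10 hours), Bravo crew→East site (22 hours), Foxtrot crew→South site (16 hours) — total 15+10+22+16 = 63 hours.
Row-greedy (each crew in turn takes its cheapest remaining site) gives 64 hours, worse by 1.
Next-best assignment: Hotel crew→Ridge site, Golf crew→Central site, Bravo crew→South site, Foxtrot crew→East site = 64 hours.
Checked against all permutations: 63 hours is optimal.

Min total: 63 hours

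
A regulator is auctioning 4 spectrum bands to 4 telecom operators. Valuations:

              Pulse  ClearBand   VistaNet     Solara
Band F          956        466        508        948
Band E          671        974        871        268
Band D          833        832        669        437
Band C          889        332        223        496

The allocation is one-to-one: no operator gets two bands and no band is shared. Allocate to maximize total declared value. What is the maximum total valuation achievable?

Optimal: Pulse→Band C ($889M), ClearBand→Band D ($832M), VistaNet→Band E ($871M), Solara→Band F ($948M) — total 889+832+871+948 = $3540M.
Row-greedy (each operator in turn takes its best remaining band) gives $3095M, worse by 445.
No other one-to-one assignment exceeds $3540M.

Maximum total: $3540M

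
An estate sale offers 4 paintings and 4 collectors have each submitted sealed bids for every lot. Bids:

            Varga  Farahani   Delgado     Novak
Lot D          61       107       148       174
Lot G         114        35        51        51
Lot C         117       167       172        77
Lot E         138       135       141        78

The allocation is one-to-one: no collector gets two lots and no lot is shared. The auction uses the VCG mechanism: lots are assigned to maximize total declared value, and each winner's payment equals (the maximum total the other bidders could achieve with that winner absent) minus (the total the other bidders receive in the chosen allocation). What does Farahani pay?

Efficient allocation: Varga→Lot G ($114), Farahani→Lot C ($167), Delgado→Lot E ($141), Novak→Lot D ($174); total welfare W = $596.
Farahani receives Lot C at value $167, so the others get W − 167 = $429.
Without Farahani: best allocation of the remaining 3 bidders over all 4 lots is Varga→Lot E ($138), Delgado→Lot C ($172), Novak→Lot D ($174), total $484.
VCG payment = (others' best without Farahani) − (others' welfare with Farahani) = 484 − 429 = $55.

Farahani pays $55.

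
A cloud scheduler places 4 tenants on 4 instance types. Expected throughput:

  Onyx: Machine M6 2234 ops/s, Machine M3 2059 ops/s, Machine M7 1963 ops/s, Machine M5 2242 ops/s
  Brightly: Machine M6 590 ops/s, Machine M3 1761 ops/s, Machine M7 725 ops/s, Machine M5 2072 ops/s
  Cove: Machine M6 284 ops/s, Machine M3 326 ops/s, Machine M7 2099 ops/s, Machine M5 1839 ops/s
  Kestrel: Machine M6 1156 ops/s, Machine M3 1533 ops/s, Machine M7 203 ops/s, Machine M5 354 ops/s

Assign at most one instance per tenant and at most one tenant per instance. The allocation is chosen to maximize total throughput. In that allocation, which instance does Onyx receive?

Onyx receives Machine M6.

Optimal: Onyx→Machine M6 (2234 ops/s), Brightly→Machine M5 (2072 ops/s), Cove→Machine M7 (2099 ops/s), Kestrel→Machine M3 (1533 ops/s) — total 2234+2072+2099+1533 = 7938 ops/s.
Row-greedy (each tenant in turn takes its best remaining instance) gives 7258 ops/s, worse by 680.
Next-best assignment: Onyx→Machine M3, Brightly→Machine M5, Cove→Machine M7, Kestrel→Machine M6 = 7386 ops/s.
Every other assignment is strictly worse.
Onyx's own top instance is Machine M5 (2242 ops/s), but forcing Onyx→Machine M5 and reassigning the rest optimally gives only 7258 ops/s — worse by 680.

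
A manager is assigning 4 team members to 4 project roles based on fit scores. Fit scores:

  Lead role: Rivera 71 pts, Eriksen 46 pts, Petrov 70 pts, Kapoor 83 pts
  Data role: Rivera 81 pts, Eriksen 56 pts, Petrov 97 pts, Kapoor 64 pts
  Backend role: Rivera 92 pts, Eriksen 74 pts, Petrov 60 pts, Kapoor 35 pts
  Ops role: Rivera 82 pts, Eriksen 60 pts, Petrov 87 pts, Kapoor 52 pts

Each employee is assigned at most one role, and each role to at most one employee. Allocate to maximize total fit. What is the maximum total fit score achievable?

Max total: 336 pts

Optimal: Rivera→Ops role (82 pts), Eriksen→Backend role (74 pts), Petrov→Data role (97 pts), Kapoor→Lead role (83 pts) — total 82+74+97+83 = 336 pts.
Row-greedy (each employee in turn takes its best remaining role) gives 332 pts, worse by 4.
Next-best assignment: Rivera→Backend role, Eriksen→Ops role, Petrov→Data role, Kapoor→Lead role = 332 pts.
No other one-to-one assignment exceeds 336 pts.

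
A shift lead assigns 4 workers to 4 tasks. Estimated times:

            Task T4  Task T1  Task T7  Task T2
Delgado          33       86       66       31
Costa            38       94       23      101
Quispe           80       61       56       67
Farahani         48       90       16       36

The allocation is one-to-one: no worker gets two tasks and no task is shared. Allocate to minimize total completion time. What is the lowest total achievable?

Minimum total: 146 min

Treat this as an assignment problem: match each worker to one task.
Optimal: Delgado→Task T2 (31 min), Costa→Task T4 (38 min), Quispe→Task T1 (61 min), Farahani→Task T7 (16 min) — total 31+38+61+16 = 146 min.
Column-greedy (each task in turn goes to its cheapest remaining worker) gives 211 min, worse by 65.
Swapping Costa↔Farahani (Costa→Task T7 23 min, Farahani→Task T4 48 min) adds 17.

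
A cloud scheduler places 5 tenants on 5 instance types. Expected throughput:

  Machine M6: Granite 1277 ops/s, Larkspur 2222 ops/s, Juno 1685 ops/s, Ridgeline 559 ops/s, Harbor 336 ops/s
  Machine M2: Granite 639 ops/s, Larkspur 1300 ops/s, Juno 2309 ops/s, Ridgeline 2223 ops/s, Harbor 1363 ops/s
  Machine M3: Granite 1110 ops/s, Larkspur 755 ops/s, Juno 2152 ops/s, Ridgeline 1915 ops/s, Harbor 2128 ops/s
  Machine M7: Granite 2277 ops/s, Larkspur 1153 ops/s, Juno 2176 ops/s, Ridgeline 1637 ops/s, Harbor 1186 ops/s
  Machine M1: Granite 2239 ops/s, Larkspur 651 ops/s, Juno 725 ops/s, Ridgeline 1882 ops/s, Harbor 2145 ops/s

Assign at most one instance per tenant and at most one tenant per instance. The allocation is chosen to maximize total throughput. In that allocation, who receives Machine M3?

This is a one-to-one assignment (maximum-weight bipartite matching).
Optimal: Granite→Machine M7 (2277 ops/s), Larkspur→Machine M6 (2222 ops/s), Juno→Machine M3 (2152 ops/s), Ridgeline→Machine M2 (2223 ops/s), Harbor→Machine M1 (2145 ops/s) — total 2277+2222+2152+2223+2145 = 11019 ops/s.
Column-greedy (each instance in turn goes to its best remaining tenant) gives 10818 ops/s, worse by 201.
Juno's own top instance is Machine M2 (2309 ops/s), but forcing Juno→Machine M2 and reassigning the rest optimally gives only 10868 ops/s — worse by 151.

Juno receives Machine M3.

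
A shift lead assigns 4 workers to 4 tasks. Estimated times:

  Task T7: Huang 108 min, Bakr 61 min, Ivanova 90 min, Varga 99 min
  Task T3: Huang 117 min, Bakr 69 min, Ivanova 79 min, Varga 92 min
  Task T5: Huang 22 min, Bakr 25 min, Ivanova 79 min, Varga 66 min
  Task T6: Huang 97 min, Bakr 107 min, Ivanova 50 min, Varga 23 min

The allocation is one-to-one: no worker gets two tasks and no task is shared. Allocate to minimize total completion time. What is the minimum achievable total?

Min total: 185 min

Optimal: Huang→Task T5 (22 min), Bakr→Task T7 (61 min), Ivanova→Task T3 (79 min), Varga→Task T6 (23 min) — total 22+61+79+23 = 185 min.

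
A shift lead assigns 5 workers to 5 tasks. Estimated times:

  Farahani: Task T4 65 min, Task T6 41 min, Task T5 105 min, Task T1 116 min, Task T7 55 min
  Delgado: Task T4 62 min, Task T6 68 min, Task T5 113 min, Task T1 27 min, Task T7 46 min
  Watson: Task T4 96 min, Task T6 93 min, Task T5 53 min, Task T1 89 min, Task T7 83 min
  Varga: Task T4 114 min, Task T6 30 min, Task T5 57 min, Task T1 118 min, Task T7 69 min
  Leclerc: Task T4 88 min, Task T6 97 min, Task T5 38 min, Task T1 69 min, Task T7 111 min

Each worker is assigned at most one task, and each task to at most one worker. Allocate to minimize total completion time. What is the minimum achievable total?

Minimum total: 243 min

Optimal: Farahani→Task T4 (65 min), Delgado→Task T1 (27 min), Watson→Task T7 (83 min), Varga→Task T6 (30 min), Leclerc→Task T5 (38 min) — total 65+27+83+30+38 = 243 min.
Row-greedy (each worker in turn takes its cheapest remaining task) gives 278 min, worse by 35.
Next-best assignment: Farahani→Task T7, Delgado→Task T1, Watson→Task T4, Varga→Task T6, Leclerc→Task T5 = 246 min.
Swapping Varga↔Leclerc (Varga→Task T5 57 min, Leclerc→Task T6 97 min) adds 86.
Checked against all permutations: 243 min is optimal.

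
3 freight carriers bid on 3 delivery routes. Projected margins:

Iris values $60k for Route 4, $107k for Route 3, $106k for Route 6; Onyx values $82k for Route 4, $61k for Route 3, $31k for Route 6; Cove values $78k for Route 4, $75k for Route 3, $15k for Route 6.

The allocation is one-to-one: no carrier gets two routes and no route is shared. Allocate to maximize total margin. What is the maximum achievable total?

Max total: $263k

This is the linear assignment problem.
Optimal: Iris→Route 6 ($106k), Onyx→Route 4 ($82k), Cove→Route 3 ($75k) — total 106+82+75 = $263k.
Max-entry greedy (repeatedly take the single best remaining cell) gives $204k, worse by 59.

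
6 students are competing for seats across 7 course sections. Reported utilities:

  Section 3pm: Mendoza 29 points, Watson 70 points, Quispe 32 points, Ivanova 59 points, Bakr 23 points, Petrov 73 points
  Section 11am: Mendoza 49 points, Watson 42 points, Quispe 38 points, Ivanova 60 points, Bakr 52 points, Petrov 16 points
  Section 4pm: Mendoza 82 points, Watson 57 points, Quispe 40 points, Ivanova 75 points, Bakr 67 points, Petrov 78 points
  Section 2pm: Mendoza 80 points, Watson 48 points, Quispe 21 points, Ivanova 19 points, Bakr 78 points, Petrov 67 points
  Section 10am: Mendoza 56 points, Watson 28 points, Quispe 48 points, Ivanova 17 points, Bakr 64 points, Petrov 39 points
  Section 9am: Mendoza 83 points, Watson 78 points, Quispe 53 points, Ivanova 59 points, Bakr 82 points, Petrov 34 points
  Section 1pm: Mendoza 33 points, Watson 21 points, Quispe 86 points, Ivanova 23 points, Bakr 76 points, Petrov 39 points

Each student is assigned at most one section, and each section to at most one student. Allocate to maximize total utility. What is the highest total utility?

Optimal: Mendoza→Section 4pm (82 points), Watson→Section 9am (78 points), Quispe→Section 1pm (86 points), Ivanova→Section 11am (60 points), Bakr→Section 2pm (78 points), Petrov→Section 3pm (73 points) — total 82+78+86+60+78+73 = 457 points.
Column-greedy (each section in turn goes to its best remaining student) gives 419 points, worse by 38.

Max total: 457 points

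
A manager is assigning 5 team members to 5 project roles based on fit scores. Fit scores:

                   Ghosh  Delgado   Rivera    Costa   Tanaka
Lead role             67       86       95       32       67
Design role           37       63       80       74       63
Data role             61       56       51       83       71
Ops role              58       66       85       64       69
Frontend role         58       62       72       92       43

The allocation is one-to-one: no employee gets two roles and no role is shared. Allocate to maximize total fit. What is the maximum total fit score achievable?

Maximum total: 388 pts

This is the linear assignment problem.
Optimal: Ghosh→Data role (61 pts), Delgado→Lead role (86 pts), Rivera→Design role (80 pts), Costa→Frontend role (92 pts), Tanaka→Ops role (69 pts) — total 61+86+80+92+69 = 388 pts.
Column-greedy (each role in turn goes to its best remaining employee) gives 364 pts, worse by 24.
Next-best assignment: Ghosh→Data role, Delgado→Lead role, Rivera→Ops role, Costa→Frontend role, Tanaka→Design role = 387 pts.
Swapping Ghosh↔Costa (Ghosh→Frontend role 58 pts, Costa→Data role 83 pts) loses 12.
No other one-to-one assignment exceeds 388 pts.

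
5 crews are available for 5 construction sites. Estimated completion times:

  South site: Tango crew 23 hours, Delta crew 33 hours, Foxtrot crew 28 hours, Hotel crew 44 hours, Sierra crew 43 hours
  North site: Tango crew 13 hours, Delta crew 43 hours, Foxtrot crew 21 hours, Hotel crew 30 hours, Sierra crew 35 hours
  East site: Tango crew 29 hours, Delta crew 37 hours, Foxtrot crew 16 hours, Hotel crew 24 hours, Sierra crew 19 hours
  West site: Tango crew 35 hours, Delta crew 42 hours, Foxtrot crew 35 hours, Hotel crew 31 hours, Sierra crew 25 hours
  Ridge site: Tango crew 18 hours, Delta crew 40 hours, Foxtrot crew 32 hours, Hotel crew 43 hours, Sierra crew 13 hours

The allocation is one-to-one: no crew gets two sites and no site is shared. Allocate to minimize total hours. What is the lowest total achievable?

This is the linear assignment problem.
Optimal: Tango crew→North site (13 hours), Delta crew→South site (33 hours), Foxtrot crew→East site (16 hours), Hotel crew→West site (31 hours), Sierra crew→Ridge site (13 hours) — total 13+33+16+31+13 = 106 hours.
Column-greedy (each site in turn goes to its cheapest remaining crew) gives 134 hours, worse by 28.
Swapping Sierra crew↔Hotel crew (Sierra crew→West site 25 hours, Hotel crew→Ridge site 43 hours) adds 24.
Checked against all permutations: 106 hours is optimal.

Minimum total: 106 hours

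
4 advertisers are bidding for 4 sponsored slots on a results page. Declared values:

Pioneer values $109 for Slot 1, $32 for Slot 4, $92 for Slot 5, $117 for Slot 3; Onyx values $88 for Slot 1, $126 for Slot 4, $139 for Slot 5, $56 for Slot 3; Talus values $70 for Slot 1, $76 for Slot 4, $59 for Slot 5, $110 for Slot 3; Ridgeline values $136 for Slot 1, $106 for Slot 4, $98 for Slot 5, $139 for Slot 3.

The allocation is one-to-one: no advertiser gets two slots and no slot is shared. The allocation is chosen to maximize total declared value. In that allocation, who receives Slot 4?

Treat this as an assignment problem: match each advertiser to one slot.
Optimal: Pioneer→Slot 3 ($117), Onyx→Slot 5 ($139), Talus→Slot 4 ($76), Ridgeline→Slot 1 ($136) — total 117+139+76+136 = $468.
Column-greedy (each slot in turn goes to its best remaining advertiser) gives $464, worse by 4.
Next-best assignment: Pioneer→Slot 1, Onyx→Slot 5, Talus→Slot 3, Ridgeline→Slot 4 = $464.
Swapping Talus↔Onyx (Talus→Slot 5 $59, Onyx→Slot 4 $126) loses 30.
Checked against all permutations: $468 is optimal.
Talus's own top slot is Slot 3 ($110), but forcing Talus→Slot 3 and reassigning the rest optimally gives only $464 — worse by 4.

Talus receives Slot 4.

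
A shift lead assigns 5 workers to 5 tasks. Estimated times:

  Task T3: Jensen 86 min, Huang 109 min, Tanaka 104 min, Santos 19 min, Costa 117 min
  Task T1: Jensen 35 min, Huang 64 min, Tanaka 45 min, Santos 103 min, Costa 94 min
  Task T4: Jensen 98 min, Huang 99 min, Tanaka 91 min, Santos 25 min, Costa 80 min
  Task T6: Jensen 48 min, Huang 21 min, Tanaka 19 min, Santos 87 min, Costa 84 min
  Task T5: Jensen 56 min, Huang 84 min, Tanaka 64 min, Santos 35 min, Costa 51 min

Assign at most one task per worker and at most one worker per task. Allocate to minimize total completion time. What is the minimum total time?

Optimal: Jensen→Task T1 (35 min), Huang→Task T6 (21 min), Tanaka→Task T4 (91 min), Santos→Task T3 (19 min), Costa→Task T5 (51 min) — total 35+21+91+19+51 = 217 min.
Min-entry greedy (repeatedly take the single cheapest remaining cell) gives 223 min, worse by 6.
Swapping Santos↔Tanaka (Santos→Task T4 25 min, Tanaka→Task T3 104 min) adds 19.

Min total: 217 min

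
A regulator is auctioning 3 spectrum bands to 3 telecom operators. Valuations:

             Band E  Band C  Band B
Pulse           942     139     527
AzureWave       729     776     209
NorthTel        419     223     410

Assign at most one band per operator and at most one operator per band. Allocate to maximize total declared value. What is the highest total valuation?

Maximum total: $2128M

Optimal: Pulse→Band E ($942M), AzureWave→Band C ($776M), NorthTel→Band B ($410M) — total 942+776+410 = $2128M.
Every other assignment is strictly worse.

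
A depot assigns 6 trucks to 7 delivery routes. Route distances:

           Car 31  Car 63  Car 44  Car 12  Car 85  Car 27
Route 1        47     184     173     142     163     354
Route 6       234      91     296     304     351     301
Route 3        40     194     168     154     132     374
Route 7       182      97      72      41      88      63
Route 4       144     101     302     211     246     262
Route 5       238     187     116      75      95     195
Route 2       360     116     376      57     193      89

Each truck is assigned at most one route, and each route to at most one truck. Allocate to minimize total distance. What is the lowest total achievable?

Min total: 506 km

Optimal: Car 31→Route 1 (47 km), Car 63→Route 6 (91 km), Car 44→Route 7 (72 km), Car 12→Route 5 (75 km), Car 85→Route 3 (132 km), Car 27→Route 2 (89 km) — total 47+91+72+75+132+89 = 506 km.
Min-entry greedy (repeatedly take the single cheapest remaining cell) gives 529 km, worse by 23.
Swapping Car 31↔Car 63 (Car 31→Route 6 234 km, Car 63→Route 1 184 km) adds 280.
No other one-to-one assignment undercuts 506 km.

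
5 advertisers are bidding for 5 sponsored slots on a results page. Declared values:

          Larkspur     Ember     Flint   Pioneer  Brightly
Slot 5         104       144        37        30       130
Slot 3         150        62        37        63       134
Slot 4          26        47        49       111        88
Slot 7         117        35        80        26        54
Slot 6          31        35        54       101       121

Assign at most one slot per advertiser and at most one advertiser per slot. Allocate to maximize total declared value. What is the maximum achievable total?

Maximum total: $606

Optimal: Larkspur→Slot 3 ($150), Ember→Slot 5 ($144), Flint→Slot 7 ($80), Pioneer→Slot 4 ($111), Brightly→Slot 6 ($121) — total 150+144+80+111+121 = $606.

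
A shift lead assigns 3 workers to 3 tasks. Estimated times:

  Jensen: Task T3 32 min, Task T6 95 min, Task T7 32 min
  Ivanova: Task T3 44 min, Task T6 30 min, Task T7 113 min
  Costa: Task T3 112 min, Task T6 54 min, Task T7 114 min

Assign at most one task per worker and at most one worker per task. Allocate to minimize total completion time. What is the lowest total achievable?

Minimum total: 130 min

Treat this as an assignment problem: match each worker to one task.
Optimal: Jensen→Task T7 (32 min), Ivanova→Task T3 (44 min), Costa→Task T6 (54 min) — total 32+44+54 = 130 min.
Min-entry greedy (repeatedly take the single cheapest remaining cell) gives 176 min, worse by 46.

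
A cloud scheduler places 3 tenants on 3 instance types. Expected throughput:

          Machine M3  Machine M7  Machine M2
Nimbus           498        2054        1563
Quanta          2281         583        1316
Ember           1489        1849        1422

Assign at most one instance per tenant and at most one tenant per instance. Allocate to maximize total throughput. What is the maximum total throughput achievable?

Optimal: Nimbus→Machine M7 (2054 ops/s), Quanta→Machine M3 (2281 ops/s), Ember→Machine M2 (1422 ops/s) — total 2054+2281+1422 = 5757 ops/s.
Next-best assignment: Nimbus→Machine M2, Quanta→Machine M3, Ember→Machine M7 = 5693 ops/s.
Swapping Quanta↔Ember (Quanta→Machine M2 1316 ops/s, Ember→Machine M3 1489 ops/s) loses 898.
Every other assignment is strictly worse.

Maximum total: 5757 ops/s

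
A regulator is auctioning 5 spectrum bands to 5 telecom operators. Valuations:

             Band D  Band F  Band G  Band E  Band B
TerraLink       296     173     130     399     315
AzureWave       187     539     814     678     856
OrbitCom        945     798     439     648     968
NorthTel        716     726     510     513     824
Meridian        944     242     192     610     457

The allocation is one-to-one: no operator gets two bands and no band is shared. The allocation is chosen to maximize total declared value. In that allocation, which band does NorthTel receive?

Optimal: TerraLink→Band E ($399M), AzureWave→Band G ($814M), OrbitCom→Band B ($968M), NorthTel→Band F ($726M), Meridian→Band D ($944M) — total 399+814+968+726+944 = $3851M.
Column-greedy (each band in turn goes to its best remaining operator) gives $3410M, worse by 441.
Every other assignment is strictly worse.
NorthTel's own top band is Band B ($824M), but forcing NorthTel→Band B and reassigning the rest optimally gives only $3779M — worse by 72.

NorthTel receives Band F.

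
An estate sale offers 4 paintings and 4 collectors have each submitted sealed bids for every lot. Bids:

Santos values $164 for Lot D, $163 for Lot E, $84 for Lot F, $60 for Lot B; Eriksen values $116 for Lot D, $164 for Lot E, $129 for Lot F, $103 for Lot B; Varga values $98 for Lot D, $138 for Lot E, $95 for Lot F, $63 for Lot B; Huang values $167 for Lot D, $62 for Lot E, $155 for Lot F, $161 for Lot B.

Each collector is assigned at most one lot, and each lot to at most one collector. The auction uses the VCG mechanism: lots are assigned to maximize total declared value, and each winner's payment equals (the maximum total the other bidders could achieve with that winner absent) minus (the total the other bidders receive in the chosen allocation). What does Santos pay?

Santos pays $6.

Efficient allocation: Santos→Lot D ($164), Eriksen→Lot F ($129), Varga→Lot E ($138), Huang→Lot B ($161); total welfare W = $592.
Santos receives Lot D at value $164, so the others get W − 164 = $428.
Without Santos: best allocation of the remaining 3 bidders over all 4 lots is Eriksen→Lot F ($129), Varga→Lot E ($138), Huang→Lot D ($167), total $434.
VCG payment = (others' best without Santos) − (others' welfare with Santos) = 434 − 428 = $6.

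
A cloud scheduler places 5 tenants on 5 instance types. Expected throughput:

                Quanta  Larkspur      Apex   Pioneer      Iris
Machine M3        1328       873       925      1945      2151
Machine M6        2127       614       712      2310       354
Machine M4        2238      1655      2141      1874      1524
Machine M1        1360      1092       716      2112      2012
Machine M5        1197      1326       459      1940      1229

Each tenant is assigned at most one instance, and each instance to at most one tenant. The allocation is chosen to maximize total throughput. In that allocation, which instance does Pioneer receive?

Pioneer receives Machine M1.

Treat this as an assignment problem: match each tenant to one instance.
Optimal: Quanta→Machine M6 (2127 ops/s), Larkspur→Machine M5 (1326 ops/s), Apex→Machine M4 (2141 ops/s), Pioneer→Machine M1 (2112 ops/s), Iris→Machine M3 (2151 ops/s) — total 2127+1326+2141+2112+2151 = 9857 ops/s.
Row-greedy (each tenant in turn takes its best remaining instance) gives 8811 ops/s, worse by 1046.
Pioneer's own top instance is Machine M6 (2310 ops/s), but forcing Pioneer→Machine M6 and reassigning the rest optimally gives only 9288 ops/s — worse by 569.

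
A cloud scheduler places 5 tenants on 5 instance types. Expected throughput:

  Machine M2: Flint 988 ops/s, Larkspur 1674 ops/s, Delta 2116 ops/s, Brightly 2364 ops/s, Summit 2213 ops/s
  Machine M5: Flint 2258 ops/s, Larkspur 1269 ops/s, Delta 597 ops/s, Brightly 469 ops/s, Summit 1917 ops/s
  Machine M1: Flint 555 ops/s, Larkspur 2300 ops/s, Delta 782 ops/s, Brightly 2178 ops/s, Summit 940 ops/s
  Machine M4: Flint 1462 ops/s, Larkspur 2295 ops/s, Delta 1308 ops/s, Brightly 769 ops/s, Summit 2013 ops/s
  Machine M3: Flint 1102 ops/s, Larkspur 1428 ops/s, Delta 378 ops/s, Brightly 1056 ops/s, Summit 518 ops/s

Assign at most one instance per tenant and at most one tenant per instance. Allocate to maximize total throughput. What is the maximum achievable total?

Maximum total: 9993 ops/s

Treat this as an assignment problem: match each tenant to one instance.
Optimal: Flint→Machine M5 (2258 ops/s), Larkspur→Machine M3 (1428 ops/s), Delta→Machine M2 (2116 ops/s), Brightly→Machine M1 (2178 ops/s), Summit→Machine M4 (2013 ops/s) — total 2258+1428+2116+2178+2013 = 9993 ops/s.
Max-entry greedy (repeatedly take the single best remaining cell) gives 9313 ops/s, worse by 680.
Next-best assignment: Flint→Machine M5, Larkspur→Machine M1, Delta→Machine M2, Brightly→Machine M3, Summit→Machine M4 = 9743 ops/s.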